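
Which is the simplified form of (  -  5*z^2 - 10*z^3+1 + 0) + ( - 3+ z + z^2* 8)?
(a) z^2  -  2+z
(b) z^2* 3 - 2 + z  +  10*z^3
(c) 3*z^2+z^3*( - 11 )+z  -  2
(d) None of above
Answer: d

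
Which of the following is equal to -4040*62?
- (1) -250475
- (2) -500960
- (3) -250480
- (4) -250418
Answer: 3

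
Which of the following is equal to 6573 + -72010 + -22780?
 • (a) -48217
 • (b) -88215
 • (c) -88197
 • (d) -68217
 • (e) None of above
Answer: e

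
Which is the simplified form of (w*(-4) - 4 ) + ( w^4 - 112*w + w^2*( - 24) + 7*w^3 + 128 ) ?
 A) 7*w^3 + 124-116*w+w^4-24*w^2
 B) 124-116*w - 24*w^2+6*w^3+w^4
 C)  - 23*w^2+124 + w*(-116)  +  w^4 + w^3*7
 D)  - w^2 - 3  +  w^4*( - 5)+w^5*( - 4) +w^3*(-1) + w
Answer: A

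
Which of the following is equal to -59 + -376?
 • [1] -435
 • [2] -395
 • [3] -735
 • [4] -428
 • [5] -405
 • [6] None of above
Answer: 1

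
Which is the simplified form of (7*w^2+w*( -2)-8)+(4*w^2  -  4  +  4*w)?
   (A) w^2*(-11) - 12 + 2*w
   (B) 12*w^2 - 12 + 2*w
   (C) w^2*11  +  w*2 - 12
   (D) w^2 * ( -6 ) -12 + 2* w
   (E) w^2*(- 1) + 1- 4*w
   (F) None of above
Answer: C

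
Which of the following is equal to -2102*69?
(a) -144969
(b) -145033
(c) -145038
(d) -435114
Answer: c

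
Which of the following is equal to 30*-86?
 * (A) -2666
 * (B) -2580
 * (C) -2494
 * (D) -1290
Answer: B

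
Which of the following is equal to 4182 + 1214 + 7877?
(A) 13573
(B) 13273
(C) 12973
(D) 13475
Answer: B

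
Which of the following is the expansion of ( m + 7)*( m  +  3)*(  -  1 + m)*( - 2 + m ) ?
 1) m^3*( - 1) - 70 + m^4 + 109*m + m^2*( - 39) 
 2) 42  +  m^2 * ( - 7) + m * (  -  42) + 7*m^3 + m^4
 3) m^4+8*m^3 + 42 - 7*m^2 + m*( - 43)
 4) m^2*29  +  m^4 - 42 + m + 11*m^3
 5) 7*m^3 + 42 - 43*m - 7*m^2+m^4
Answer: 5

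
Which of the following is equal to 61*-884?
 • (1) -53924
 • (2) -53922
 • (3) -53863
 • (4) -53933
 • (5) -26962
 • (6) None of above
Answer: 1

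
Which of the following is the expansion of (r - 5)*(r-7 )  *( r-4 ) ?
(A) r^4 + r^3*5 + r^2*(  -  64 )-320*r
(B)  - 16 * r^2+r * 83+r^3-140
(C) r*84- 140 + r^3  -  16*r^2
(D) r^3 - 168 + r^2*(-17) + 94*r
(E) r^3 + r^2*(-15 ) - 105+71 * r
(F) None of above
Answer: B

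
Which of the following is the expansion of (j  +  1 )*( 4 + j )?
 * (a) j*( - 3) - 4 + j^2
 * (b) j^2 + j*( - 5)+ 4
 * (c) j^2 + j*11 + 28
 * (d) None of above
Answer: d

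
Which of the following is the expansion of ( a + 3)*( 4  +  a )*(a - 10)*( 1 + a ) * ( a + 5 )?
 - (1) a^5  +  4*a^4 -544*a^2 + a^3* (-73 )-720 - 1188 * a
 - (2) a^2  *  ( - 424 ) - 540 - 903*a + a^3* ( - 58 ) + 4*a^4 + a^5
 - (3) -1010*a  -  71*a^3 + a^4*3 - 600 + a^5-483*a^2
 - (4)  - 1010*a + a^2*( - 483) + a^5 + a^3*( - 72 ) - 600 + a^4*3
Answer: 3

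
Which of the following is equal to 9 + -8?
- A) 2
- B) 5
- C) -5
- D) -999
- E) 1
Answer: E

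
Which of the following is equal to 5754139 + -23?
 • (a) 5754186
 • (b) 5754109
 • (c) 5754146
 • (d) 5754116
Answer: d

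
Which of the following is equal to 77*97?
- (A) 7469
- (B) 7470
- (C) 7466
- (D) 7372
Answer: A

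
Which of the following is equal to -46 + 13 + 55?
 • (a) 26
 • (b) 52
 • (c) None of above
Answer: c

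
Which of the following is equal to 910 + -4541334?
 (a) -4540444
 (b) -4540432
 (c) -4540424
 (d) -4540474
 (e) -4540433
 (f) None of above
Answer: c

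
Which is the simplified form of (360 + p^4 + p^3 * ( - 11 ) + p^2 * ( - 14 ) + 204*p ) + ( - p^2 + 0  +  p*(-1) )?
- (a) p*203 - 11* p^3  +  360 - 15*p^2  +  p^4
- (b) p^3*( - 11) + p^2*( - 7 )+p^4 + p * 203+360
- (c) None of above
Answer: a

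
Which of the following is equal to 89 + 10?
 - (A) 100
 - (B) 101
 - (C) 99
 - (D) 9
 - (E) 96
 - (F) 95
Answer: C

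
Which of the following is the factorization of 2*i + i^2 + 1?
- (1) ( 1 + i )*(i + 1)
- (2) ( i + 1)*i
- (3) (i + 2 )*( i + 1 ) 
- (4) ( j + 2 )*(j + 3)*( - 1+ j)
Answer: 1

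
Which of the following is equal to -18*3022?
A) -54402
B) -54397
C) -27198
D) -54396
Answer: D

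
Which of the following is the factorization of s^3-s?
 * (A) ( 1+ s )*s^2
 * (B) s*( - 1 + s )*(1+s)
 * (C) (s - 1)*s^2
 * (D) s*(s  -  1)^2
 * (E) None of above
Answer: B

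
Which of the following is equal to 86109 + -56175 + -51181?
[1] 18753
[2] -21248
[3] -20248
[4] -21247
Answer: 4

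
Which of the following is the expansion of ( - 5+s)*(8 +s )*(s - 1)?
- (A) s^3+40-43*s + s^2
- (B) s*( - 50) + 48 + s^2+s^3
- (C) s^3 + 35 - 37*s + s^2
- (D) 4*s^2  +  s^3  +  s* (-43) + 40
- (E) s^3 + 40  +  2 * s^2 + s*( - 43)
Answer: E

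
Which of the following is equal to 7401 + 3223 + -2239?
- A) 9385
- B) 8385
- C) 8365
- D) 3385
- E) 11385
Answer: B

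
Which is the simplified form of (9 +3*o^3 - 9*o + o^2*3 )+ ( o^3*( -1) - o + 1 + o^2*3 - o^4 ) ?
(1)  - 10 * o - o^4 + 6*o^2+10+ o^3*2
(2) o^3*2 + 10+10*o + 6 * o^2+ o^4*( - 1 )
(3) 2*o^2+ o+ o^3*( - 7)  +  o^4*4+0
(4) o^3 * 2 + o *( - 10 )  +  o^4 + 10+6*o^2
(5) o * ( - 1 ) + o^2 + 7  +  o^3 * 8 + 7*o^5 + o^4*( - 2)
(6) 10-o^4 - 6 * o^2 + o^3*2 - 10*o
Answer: 1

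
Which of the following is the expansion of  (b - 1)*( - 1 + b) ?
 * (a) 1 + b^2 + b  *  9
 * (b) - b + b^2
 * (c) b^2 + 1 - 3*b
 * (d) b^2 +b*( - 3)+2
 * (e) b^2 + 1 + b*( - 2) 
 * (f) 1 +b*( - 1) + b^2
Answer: e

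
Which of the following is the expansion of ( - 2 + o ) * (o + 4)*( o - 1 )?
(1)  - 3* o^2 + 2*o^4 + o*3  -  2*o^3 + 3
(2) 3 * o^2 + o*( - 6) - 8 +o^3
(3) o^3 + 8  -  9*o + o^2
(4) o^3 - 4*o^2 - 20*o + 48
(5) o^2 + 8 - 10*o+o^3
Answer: 5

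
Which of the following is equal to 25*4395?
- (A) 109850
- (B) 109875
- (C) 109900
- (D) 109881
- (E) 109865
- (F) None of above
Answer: B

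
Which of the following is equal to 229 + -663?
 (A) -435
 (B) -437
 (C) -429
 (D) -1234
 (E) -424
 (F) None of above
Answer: F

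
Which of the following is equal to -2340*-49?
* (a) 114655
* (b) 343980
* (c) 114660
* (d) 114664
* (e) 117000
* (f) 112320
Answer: c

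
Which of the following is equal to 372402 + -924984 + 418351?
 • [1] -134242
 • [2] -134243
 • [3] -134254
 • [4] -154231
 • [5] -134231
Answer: 5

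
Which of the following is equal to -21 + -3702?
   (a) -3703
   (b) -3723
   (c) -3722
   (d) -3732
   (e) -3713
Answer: b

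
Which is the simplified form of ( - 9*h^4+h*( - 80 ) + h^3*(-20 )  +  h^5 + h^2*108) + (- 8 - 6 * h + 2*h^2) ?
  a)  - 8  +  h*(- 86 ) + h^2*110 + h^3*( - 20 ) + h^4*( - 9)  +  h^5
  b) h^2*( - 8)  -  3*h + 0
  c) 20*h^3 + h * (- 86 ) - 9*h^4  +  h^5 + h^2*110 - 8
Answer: a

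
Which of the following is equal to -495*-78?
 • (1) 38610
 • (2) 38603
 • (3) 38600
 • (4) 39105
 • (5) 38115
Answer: 1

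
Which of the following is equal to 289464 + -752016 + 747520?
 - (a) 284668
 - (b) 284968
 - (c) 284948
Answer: b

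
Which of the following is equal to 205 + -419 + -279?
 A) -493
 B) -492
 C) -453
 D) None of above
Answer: A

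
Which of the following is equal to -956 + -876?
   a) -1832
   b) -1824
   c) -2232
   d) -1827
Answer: a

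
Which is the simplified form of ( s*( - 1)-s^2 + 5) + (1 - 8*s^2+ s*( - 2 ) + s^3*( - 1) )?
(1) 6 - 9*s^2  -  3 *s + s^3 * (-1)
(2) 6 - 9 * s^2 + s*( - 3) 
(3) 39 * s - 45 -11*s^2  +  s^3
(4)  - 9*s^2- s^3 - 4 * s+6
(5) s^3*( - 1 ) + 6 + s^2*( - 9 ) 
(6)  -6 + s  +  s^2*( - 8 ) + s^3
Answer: 1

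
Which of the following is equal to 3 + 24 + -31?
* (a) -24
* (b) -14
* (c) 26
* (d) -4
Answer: d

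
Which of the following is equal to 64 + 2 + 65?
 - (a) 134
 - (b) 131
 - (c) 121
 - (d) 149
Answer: b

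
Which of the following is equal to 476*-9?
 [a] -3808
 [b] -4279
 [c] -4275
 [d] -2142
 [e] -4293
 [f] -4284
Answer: f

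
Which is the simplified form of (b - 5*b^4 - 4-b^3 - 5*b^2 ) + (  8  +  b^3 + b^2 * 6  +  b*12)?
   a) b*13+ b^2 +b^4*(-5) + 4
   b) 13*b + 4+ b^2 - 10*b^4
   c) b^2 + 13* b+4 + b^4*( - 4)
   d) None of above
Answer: a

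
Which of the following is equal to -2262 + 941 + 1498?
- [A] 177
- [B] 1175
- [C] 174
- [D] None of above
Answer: A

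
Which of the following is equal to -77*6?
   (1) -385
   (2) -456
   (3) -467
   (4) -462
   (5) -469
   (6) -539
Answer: 4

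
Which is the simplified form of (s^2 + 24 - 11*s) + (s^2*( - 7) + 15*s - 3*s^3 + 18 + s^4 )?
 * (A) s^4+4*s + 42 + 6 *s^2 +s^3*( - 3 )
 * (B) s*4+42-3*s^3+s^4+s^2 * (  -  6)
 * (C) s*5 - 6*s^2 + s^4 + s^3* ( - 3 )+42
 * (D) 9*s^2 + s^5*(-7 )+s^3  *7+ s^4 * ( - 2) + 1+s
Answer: B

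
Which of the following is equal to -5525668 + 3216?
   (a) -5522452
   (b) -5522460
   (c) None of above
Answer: a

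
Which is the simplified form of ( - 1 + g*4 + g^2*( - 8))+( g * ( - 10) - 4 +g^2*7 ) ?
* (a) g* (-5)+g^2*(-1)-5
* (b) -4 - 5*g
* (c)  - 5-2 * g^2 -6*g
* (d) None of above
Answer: d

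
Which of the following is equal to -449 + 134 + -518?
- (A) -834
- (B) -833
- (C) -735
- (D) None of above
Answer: B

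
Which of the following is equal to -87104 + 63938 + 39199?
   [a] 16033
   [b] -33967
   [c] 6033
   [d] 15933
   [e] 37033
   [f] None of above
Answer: a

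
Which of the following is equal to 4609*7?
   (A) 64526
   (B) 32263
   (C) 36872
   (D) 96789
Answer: B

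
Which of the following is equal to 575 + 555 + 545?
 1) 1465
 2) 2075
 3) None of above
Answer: 3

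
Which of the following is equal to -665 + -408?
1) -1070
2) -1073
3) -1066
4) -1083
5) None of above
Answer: 2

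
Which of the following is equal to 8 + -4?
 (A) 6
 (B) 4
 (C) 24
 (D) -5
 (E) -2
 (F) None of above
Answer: B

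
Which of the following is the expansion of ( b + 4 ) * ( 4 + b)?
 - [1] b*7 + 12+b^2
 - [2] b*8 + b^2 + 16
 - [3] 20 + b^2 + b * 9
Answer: 2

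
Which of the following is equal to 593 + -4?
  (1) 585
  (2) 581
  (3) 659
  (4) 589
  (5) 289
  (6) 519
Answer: 4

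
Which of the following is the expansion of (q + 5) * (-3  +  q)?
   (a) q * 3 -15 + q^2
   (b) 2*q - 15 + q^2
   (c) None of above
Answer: b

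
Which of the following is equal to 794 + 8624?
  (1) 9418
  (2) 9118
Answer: 1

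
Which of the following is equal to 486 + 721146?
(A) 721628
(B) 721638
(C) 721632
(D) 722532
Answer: C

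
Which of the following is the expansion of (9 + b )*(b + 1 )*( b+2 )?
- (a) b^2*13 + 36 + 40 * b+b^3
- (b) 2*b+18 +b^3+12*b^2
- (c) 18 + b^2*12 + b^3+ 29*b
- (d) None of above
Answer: c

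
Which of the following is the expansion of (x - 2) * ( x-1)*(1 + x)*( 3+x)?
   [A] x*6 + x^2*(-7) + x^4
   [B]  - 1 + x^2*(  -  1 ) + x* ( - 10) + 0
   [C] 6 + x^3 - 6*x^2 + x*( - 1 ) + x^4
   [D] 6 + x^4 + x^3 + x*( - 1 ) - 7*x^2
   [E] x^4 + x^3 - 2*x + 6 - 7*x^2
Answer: D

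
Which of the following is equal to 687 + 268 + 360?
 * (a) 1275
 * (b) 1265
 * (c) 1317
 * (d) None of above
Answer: d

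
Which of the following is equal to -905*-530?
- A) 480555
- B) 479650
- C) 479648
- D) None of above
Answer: B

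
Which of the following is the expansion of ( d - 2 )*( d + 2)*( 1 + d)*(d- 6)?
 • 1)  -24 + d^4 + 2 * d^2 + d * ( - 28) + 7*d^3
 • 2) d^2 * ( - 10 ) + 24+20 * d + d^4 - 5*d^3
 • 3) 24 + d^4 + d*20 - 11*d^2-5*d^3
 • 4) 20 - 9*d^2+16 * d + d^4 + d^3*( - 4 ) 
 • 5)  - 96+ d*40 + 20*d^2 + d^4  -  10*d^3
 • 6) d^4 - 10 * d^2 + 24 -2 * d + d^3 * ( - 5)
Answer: 2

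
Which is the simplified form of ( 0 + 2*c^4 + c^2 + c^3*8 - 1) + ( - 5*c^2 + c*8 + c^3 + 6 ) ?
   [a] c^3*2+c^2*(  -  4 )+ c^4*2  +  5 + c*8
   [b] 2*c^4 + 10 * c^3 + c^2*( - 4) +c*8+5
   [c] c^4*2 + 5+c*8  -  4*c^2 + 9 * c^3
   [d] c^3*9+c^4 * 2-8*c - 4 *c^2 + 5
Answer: c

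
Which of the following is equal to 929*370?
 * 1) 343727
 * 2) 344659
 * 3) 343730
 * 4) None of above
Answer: 3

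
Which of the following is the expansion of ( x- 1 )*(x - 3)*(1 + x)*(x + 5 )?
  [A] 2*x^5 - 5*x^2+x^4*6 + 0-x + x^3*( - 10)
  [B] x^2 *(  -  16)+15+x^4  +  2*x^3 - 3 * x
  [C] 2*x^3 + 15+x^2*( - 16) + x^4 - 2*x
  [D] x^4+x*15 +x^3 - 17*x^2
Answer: C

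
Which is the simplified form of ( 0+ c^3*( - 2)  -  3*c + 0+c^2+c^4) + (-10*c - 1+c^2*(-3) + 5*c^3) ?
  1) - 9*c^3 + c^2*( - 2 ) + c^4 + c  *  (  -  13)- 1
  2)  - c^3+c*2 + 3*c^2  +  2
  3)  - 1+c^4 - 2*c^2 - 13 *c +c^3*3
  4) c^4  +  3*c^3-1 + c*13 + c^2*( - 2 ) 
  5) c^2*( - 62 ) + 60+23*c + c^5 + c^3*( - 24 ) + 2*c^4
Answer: 3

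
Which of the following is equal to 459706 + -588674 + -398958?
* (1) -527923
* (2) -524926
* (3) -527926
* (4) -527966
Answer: 3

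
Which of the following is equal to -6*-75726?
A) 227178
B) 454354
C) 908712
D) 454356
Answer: D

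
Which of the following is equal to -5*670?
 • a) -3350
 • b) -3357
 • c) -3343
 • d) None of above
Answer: a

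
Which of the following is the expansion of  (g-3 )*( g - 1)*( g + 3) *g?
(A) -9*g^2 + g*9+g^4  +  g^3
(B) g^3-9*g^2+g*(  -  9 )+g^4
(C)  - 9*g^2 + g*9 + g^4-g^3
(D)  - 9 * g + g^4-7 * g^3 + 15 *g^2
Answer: C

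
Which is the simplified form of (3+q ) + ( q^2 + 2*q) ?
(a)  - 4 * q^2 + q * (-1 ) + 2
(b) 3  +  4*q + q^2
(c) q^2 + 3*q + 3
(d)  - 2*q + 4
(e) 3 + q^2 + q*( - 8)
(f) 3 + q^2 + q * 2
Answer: c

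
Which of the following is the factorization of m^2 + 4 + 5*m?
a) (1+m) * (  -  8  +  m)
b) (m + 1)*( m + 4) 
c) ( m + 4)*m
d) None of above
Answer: b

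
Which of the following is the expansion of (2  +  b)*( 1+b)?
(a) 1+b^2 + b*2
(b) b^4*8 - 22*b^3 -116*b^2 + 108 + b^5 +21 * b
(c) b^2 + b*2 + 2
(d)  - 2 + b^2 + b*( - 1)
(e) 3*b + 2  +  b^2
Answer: e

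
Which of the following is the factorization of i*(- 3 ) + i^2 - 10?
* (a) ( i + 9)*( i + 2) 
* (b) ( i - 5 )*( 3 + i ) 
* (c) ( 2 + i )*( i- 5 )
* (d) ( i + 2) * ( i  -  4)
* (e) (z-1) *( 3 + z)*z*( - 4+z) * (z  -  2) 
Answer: c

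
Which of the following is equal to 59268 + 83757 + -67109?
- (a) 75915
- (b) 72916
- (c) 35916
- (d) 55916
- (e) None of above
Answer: e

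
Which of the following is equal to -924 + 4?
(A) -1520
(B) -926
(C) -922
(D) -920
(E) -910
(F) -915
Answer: D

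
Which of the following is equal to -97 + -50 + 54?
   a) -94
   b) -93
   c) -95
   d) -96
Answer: b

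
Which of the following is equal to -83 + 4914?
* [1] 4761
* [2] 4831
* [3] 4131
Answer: 2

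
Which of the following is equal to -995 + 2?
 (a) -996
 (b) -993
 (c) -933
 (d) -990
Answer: b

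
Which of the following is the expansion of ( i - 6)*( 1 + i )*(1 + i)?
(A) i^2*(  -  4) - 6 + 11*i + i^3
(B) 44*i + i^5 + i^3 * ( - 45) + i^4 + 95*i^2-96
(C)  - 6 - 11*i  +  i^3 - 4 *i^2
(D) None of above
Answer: C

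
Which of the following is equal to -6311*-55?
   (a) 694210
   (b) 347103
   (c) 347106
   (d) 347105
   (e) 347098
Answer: d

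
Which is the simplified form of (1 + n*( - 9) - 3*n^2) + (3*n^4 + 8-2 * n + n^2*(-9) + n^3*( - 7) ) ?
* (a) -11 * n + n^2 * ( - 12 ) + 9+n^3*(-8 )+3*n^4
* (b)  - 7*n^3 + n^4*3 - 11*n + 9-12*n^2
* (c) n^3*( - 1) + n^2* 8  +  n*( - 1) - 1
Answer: b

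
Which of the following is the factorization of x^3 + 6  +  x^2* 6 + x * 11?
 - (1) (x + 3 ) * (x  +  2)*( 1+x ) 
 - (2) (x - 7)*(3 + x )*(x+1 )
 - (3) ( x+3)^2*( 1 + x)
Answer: 1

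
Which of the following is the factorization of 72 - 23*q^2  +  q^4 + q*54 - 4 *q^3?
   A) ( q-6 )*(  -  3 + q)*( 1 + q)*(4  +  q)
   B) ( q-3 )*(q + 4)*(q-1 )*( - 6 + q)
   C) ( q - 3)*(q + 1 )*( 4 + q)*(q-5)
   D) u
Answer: A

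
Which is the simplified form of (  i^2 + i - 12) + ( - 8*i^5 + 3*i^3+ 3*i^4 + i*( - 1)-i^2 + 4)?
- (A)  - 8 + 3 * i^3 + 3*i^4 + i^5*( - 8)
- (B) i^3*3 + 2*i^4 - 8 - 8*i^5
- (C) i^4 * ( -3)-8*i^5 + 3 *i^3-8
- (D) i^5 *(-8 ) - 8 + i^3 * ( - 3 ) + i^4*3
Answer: A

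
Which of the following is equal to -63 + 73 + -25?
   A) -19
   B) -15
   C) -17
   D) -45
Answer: B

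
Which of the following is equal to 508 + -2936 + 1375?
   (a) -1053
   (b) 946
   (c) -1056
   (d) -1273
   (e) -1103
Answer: a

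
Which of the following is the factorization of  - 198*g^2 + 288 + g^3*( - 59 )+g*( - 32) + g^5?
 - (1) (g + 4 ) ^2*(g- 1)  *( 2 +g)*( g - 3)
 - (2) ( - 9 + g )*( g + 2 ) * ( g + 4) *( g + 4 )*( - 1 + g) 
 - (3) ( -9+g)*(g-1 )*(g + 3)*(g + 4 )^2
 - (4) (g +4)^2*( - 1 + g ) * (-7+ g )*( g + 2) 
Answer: 2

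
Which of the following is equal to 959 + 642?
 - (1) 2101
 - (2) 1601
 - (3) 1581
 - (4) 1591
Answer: 2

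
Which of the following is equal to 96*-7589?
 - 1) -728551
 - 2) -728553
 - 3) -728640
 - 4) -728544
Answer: 4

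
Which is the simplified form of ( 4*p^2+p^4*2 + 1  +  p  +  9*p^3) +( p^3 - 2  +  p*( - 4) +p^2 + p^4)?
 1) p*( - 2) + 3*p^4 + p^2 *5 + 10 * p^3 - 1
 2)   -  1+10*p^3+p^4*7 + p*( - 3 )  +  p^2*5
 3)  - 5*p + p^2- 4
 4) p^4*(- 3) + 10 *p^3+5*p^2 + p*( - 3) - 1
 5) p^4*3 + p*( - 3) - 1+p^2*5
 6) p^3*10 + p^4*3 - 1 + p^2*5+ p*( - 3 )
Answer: 6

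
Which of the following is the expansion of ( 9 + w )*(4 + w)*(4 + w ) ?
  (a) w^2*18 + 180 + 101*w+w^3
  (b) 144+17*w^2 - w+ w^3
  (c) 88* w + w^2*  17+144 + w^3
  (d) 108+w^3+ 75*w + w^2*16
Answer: c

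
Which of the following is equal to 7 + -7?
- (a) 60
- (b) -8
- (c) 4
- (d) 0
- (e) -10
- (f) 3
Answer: d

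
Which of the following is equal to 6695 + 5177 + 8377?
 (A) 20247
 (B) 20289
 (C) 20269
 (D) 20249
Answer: D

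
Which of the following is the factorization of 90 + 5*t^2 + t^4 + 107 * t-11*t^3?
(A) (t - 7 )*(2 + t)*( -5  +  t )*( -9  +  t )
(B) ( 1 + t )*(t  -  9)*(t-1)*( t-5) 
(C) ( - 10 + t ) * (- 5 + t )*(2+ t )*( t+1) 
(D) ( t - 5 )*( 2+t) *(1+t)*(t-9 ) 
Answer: D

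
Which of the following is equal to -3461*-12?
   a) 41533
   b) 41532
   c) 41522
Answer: b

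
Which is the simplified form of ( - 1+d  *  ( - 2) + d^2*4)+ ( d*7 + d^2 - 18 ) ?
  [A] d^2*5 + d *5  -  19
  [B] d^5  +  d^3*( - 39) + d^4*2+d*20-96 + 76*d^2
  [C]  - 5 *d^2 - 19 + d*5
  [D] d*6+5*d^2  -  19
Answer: A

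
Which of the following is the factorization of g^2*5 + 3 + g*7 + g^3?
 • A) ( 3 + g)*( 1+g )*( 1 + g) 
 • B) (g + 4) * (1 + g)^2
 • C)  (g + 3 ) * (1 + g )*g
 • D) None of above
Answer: A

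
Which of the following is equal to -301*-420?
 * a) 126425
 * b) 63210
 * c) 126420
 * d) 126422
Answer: c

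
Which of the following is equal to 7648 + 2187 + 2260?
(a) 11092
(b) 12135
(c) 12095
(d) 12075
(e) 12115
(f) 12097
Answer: c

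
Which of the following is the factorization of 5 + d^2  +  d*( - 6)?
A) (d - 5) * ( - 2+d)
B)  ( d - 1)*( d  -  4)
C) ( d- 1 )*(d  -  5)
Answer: C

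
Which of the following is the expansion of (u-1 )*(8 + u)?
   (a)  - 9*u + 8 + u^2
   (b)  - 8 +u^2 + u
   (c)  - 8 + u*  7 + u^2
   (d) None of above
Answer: c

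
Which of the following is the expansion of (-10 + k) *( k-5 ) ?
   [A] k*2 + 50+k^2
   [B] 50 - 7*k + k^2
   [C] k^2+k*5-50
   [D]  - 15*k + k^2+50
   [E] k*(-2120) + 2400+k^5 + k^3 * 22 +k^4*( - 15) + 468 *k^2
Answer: D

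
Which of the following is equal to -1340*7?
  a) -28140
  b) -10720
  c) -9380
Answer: c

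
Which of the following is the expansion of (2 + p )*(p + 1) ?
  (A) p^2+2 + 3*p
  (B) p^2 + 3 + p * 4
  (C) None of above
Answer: A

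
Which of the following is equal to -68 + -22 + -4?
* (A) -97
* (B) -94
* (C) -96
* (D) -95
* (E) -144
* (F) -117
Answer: B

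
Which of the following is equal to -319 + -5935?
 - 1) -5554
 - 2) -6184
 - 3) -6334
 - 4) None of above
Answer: 4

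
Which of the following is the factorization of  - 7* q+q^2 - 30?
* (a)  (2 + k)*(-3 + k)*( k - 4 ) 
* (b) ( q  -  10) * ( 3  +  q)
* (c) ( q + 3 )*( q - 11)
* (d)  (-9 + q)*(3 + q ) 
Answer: b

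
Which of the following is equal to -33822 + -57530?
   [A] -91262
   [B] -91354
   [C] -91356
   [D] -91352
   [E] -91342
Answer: D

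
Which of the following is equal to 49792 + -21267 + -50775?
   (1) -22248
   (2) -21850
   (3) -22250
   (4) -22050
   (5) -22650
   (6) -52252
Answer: 3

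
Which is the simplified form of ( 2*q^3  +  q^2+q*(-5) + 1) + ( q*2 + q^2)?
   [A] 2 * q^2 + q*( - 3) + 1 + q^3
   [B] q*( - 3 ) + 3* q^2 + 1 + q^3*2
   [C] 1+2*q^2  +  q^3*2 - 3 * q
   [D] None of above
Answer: C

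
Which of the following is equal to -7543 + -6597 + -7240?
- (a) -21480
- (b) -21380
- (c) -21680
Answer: b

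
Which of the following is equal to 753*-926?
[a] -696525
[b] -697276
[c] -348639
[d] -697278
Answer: d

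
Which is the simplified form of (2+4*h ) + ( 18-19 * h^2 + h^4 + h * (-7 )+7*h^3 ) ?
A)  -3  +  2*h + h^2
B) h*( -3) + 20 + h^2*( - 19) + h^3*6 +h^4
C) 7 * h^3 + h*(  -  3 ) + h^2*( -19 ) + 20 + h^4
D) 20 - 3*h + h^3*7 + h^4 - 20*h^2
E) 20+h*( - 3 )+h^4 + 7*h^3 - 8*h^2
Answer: C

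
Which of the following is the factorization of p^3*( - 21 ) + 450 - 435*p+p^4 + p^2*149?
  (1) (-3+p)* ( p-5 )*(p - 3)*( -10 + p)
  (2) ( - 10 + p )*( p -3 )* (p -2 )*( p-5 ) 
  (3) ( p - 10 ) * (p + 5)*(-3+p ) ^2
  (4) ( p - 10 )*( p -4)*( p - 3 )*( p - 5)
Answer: 1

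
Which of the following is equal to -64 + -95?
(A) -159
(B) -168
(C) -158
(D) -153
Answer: A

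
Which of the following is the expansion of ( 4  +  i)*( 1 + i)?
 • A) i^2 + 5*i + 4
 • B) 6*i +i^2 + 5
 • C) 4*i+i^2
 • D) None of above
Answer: A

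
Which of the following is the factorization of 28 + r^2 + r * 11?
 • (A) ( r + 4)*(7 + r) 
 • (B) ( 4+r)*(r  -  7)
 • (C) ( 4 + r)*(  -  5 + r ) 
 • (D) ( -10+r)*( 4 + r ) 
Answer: A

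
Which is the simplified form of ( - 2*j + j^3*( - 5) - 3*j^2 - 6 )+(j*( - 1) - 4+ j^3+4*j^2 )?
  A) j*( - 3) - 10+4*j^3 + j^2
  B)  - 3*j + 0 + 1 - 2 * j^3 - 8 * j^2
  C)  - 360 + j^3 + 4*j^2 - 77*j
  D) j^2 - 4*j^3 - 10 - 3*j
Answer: D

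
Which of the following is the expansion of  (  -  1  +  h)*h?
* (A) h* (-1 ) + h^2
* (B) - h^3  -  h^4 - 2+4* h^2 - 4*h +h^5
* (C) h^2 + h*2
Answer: A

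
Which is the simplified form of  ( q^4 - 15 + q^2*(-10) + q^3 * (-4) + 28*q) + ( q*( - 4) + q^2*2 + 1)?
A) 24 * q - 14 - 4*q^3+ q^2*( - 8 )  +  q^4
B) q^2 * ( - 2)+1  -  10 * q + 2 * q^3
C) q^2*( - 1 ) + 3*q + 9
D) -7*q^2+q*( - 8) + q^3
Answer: A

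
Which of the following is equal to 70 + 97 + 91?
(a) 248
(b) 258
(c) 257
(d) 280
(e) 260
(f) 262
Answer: b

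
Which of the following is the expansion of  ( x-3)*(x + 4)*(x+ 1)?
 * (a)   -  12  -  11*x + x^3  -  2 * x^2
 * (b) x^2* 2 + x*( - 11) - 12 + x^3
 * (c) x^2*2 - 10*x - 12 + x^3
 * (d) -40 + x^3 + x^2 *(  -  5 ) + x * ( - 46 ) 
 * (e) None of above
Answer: b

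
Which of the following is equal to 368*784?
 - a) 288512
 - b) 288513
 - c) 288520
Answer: a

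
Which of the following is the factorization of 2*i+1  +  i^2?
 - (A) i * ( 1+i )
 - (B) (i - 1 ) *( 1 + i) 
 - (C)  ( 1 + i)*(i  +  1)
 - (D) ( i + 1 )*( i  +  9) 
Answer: C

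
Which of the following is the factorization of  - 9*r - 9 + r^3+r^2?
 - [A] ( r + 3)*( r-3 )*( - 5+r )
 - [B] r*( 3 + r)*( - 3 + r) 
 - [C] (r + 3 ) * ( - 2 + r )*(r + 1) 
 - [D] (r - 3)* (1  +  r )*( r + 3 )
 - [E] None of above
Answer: D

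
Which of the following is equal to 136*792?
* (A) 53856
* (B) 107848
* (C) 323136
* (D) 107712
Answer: D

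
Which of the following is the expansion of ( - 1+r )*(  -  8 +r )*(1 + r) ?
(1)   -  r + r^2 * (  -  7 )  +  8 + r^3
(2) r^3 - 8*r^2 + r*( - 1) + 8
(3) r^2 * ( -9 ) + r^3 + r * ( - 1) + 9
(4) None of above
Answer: 2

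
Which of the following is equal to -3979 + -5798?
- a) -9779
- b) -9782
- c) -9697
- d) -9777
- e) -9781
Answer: d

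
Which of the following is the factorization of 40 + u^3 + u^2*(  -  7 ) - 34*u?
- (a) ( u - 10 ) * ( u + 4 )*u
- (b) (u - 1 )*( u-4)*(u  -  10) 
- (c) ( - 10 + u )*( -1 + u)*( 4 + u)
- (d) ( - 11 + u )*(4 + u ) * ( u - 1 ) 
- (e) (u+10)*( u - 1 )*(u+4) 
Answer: c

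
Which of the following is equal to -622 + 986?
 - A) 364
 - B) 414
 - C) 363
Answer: A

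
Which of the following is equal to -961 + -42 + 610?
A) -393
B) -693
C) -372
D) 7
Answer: A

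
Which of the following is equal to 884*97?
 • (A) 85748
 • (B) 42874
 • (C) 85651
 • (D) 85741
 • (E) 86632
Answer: A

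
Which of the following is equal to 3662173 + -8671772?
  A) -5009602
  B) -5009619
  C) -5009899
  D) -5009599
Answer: D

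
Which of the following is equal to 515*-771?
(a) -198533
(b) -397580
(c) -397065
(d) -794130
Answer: c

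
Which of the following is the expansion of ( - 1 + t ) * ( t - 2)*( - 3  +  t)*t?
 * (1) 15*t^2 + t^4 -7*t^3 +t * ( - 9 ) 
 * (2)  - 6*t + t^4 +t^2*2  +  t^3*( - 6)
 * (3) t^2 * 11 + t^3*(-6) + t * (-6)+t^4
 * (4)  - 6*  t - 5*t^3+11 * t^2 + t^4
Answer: 3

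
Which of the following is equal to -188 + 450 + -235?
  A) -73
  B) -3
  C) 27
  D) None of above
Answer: C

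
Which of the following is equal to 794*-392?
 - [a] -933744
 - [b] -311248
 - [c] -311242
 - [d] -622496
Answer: b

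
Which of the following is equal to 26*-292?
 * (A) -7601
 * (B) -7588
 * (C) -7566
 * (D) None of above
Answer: D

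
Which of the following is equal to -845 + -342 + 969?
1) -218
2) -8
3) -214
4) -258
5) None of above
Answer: 1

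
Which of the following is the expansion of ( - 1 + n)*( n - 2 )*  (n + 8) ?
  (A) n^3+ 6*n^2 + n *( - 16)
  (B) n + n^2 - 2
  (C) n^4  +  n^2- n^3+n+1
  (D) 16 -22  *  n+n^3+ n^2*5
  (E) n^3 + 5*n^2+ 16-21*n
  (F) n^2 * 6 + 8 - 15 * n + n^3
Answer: D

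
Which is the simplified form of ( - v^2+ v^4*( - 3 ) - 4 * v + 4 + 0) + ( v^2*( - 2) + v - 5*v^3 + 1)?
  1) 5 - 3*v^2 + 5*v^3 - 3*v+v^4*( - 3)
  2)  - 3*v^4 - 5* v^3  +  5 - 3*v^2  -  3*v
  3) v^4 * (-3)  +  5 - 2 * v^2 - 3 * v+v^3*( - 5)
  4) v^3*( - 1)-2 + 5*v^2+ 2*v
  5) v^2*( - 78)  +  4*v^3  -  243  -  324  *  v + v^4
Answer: 2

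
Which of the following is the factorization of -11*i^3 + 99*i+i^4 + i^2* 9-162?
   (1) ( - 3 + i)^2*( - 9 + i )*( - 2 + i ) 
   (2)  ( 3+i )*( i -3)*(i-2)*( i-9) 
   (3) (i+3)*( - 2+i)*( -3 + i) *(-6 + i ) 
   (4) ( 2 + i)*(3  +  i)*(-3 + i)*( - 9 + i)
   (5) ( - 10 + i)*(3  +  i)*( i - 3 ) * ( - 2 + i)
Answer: 2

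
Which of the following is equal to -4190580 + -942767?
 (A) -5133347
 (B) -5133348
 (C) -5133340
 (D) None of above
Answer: A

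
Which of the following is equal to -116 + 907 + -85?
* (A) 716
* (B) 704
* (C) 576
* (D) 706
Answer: D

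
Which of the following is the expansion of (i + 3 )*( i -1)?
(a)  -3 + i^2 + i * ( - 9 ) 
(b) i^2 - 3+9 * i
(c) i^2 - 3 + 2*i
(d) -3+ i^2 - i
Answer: c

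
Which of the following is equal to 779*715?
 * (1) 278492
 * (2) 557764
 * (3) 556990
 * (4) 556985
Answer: 4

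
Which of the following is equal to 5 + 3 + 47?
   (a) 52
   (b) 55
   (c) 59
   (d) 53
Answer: b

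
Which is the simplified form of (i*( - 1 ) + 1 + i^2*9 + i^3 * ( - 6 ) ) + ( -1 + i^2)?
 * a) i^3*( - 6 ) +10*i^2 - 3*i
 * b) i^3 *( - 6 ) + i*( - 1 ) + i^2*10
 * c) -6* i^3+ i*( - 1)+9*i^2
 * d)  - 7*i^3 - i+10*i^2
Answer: b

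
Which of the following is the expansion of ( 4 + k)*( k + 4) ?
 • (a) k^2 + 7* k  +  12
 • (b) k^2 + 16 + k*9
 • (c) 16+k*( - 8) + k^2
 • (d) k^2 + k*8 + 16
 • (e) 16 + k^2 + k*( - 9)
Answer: d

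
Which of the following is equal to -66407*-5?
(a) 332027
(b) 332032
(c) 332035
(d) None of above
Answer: c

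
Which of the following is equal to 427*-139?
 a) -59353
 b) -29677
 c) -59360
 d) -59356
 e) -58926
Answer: a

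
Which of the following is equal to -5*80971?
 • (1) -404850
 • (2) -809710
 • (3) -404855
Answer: 3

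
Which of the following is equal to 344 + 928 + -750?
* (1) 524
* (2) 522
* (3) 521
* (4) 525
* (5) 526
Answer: 2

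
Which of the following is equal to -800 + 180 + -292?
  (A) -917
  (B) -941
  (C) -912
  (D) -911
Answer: C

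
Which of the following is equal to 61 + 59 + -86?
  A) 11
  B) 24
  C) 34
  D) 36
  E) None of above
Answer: C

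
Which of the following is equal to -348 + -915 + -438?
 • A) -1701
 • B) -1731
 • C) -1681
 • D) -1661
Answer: A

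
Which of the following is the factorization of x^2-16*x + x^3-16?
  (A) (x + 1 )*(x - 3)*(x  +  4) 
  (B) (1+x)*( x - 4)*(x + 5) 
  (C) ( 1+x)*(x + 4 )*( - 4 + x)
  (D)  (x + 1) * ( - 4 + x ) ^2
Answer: C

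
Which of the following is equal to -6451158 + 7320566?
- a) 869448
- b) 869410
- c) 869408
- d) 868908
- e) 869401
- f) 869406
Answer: c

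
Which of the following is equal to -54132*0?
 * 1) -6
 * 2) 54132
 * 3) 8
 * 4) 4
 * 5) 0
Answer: 5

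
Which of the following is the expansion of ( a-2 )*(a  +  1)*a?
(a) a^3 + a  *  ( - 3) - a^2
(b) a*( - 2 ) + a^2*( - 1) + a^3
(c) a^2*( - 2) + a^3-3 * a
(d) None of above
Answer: b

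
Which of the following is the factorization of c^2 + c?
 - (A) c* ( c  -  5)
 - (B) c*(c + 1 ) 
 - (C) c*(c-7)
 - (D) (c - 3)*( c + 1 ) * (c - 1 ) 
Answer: B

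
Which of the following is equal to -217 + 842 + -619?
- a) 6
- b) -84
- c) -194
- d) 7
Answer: a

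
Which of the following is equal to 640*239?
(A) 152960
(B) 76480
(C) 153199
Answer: A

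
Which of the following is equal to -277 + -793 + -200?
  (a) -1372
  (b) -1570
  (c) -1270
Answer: c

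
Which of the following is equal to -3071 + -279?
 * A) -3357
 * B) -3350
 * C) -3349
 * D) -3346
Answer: B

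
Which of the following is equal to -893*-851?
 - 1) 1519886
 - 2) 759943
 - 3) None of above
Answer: 2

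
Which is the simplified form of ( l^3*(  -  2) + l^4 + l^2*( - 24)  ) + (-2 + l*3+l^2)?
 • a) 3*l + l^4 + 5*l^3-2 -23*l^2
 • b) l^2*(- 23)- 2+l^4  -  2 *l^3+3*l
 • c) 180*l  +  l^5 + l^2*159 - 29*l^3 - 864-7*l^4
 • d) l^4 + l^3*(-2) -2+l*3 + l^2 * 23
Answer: b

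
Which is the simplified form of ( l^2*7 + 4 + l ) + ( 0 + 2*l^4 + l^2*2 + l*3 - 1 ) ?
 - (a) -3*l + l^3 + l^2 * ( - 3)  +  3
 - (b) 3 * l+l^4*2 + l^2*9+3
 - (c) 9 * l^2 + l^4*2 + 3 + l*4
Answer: c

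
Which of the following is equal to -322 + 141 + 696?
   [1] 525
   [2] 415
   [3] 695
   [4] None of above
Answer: 4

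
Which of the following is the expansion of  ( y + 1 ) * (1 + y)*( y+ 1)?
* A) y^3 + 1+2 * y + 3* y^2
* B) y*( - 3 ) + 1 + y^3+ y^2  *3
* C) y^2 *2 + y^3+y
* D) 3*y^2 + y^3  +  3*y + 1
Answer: D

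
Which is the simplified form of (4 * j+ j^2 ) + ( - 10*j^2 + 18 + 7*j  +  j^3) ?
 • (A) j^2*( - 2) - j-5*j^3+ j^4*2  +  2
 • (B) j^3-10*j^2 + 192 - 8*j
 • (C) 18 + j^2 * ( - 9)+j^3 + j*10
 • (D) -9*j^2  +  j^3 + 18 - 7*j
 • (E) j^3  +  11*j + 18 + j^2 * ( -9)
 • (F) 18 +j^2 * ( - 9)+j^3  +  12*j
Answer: E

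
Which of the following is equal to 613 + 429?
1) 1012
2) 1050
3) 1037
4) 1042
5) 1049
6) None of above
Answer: 4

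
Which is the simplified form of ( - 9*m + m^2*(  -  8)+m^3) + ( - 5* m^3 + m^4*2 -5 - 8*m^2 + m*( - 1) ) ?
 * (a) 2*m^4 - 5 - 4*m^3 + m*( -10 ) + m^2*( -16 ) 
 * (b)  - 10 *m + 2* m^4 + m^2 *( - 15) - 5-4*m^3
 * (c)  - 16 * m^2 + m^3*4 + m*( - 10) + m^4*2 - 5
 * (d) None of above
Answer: a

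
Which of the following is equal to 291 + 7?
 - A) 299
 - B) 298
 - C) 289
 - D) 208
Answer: B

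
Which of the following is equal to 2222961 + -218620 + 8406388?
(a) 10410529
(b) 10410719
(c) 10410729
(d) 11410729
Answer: c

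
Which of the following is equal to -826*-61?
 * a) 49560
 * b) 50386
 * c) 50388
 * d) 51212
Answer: b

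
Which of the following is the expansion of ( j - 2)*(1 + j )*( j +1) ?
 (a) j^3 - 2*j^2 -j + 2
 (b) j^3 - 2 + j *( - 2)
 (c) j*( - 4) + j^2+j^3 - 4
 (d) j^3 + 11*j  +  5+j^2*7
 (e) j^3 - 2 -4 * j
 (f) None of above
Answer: f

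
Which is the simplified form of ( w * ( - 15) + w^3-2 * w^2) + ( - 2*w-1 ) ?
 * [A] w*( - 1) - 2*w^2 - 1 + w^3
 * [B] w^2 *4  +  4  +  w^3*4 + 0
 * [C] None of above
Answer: C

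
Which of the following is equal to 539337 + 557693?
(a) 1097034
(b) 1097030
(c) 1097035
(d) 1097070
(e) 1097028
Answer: b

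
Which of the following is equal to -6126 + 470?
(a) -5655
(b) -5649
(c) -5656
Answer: c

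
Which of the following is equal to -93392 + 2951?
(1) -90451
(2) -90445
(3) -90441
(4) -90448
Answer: 3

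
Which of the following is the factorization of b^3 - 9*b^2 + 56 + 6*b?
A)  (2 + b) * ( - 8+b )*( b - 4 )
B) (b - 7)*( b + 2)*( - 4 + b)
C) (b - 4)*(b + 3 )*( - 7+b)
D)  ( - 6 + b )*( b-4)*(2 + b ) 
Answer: B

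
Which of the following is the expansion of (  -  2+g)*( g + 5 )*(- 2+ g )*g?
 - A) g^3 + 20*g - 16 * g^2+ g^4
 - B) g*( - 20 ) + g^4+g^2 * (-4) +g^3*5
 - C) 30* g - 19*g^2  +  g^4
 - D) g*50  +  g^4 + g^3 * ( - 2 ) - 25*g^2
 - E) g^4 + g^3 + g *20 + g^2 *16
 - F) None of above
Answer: A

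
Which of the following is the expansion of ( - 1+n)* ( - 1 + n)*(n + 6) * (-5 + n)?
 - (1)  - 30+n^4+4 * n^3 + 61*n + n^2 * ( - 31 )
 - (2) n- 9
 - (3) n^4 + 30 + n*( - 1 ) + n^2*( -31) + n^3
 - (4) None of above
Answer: 4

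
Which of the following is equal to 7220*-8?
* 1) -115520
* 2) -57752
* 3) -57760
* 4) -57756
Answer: 3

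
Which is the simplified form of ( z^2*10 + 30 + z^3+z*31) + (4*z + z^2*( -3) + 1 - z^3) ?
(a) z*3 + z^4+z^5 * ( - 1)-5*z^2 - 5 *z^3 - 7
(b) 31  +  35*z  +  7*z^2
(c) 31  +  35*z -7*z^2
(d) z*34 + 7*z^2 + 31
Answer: b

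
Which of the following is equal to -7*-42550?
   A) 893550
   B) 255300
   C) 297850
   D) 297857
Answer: C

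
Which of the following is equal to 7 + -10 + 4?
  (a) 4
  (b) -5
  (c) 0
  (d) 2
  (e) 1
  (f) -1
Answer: e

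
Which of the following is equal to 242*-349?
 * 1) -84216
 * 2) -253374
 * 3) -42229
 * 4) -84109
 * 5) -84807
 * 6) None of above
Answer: 6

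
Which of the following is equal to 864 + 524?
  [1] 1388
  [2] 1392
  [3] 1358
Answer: 1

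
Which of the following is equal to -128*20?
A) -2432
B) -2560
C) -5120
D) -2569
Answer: B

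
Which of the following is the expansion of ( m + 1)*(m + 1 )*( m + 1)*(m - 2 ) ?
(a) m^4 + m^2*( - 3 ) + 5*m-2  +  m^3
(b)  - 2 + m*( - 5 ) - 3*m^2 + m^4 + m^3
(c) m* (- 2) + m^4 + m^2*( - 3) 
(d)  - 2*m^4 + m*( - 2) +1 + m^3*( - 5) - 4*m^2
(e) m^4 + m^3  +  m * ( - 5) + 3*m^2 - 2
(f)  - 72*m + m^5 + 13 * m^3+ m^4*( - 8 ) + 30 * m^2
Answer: b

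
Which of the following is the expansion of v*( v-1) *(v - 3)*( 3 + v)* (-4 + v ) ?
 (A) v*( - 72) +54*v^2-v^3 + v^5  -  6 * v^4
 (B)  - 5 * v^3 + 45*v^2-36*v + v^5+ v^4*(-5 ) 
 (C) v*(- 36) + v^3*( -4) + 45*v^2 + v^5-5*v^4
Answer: B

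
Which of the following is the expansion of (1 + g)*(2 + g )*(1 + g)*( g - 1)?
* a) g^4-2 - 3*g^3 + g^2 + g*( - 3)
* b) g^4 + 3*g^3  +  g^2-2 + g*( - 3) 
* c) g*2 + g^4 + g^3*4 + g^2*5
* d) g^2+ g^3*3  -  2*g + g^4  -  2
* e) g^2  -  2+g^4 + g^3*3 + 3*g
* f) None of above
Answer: b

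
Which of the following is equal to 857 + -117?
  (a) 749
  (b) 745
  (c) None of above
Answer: c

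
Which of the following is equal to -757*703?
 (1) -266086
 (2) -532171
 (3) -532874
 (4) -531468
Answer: 2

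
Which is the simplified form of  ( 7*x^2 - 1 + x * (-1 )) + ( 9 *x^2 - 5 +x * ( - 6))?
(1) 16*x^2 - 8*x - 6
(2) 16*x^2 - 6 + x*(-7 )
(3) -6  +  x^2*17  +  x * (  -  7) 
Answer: 2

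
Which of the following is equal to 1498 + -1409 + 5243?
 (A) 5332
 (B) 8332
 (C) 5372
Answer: A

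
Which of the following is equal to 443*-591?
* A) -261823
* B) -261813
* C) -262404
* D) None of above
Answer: B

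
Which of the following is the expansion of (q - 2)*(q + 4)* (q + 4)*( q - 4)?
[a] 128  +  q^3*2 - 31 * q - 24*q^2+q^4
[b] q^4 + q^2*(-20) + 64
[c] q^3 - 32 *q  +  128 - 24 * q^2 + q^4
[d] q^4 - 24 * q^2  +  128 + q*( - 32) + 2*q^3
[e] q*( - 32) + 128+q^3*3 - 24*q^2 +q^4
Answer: d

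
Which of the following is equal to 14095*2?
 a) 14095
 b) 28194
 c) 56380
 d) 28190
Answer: d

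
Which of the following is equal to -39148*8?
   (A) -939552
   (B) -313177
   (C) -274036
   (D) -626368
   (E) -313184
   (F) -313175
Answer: E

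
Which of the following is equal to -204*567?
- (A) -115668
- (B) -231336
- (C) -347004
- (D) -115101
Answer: A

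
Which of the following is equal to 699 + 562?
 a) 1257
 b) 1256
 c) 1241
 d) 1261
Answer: d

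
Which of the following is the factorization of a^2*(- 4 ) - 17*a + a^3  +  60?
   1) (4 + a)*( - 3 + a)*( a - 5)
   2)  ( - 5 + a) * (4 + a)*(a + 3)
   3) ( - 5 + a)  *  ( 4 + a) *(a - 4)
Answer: 1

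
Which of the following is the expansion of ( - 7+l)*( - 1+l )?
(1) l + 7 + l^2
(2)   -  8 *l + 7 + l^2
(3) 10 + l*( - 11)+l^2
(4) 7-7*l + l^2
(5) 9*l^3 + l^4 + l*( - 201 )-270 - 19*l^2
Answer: 2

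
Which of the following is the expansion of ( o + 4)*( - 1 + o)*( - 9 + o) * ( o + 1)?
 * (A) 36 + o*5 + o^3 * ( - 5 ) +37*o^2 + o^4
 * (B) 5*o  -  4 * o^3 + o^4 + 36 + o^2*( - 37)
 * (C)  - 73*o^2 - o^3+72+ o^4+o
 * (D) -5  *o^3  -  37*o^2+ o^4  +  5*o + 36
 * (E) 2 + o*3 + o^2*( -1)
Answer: D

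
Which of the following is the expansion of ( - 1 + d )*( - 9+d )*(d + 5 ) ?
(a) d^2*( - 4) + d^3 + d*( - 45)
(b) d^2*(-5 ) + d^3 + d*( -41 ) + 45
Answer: b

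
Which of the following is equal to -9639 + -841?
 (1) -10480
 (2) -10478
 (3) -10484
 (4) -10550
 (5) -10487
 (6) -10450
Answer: 1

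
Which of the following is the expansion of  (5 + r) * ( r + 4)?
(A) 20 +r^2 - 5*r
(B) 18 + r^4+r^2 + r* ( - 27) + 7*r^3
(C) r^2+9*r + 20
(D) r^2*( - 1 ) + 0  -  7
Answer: C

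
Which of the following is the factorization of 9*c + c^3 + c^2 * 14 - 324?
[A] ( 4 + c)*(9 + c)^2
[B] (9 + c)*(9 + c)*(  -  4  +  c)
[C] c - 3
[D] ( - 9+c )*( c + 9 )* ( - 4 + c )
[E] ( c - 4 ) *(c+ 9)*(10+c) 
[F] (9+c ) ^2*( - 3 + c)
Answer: B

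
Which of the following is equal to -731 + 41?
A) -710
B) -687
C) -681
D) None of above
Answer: D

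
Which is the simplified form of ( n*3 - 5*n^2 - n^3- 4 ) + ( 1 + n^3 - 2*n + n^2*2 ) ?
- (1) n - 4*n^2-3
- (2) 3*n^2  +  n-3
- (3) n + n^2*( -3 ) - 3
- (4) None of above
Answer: 3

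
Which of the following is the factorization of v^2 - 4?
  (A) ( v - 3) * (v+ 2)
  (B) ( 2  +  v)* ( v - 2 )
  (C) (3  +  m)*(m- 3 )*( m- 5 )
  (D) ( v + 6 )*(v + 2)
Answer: B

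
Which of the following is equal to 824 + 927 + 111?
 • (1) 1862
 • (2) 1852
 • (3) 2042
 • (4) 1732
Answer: 1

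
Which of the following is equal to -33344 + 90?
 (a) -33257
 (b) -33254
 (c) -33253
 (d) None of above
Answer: b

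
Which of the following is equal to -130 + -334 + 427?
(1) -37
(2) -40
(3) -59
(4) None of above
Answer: 1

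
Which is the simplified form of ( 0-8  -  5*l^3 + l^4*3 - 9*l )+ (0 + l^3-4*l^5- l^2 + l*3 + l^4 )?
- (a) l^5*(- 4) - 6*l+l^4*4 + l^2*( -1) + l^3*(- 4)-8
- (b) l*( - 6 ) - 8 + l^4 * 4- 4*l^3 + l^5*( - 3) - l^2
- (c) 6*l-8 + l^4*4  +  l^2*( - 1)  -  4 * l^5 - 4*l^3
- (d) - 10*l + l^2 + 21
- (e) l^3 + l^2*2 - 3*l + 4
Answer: a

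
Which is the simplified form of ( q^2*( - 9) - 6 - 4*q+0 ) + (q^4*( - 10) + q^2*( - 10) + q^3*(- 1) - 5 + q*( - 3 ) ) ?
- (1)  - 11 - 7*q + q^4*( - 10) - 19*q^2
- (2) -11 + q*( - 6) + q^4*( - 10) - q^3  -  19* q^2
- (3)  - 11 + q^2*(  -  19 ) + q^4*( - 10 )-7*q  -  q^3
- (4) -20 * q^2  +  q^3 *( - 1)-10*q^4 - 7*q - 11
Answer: 3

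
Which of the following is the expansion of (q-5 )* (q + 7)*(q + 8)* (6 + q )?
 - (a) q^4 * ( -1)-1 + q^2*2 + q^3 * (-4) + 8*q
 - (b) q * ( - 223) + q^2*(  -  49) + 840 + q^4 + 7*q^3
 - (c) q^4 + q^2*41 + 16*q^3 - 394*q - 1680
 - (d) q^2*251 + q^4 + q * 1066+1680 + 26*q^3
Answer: c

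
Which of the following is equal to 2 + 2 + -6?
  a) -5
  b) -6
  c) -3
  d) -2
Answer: d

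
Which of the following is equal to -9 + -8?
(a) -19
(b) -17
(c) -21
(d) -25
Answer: b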